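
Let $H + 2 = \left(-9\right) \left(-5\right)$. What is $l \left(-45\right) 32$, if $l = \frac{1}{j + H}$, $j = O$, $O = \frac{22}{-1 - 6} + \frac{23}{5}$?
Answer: $- \frac{12600}{389} \approx -32.391$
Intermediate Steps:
$O = \frac{51}{35}$ ($O = \frac{22}{-7} + 23 \cdot \frac{1}{5} = 22 \left(- \frac{1}{7}\right) + \frac{23}{5} = - \frac{22}{7} + \frac{23}{5} = \frac{51}{35} \approx 1.4571$)
$j = \frac{51}{35} \approx 1.4571$
$H = 43$ ($H = -2 - -45 = -2 + 45 = 43$)
$l = \frac{35}{1556}$ ($l = \frac{1}{\frac{51}{35} + 43} = \frac{1}{\frac{1556}{35}} = \frac{35}{1556} \approx 0.022494$)
$l \left(-45\right) 32 = \frac{35}{1556} \left(-45\right) 32 = \left(- \frac{1575}{1556}\right) 32 = - \frac{12600}{389}$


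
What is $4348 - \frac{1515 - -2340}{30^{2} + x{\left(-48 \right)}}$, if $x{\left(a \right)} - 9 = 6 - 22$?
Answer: $\frac{3878909}{893} \approx 4343.7$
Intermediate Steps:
$x{\left(a \right)} = -7$ ($x{\left(a \right)} = 9 + \left(6 - 22\right) = 9 - 16 = -7$)
$4348 - \frac{1515 - -2340}{30^{2} + x{\left(-48 \right)}} = 4348 - \frac{1515 - -2340}{30^{2} - 7} = 4348 - \frac{1515 + 2340}{900 - 7} = 4348 - \frac{3855}{893} = \frac{3878909}{893}$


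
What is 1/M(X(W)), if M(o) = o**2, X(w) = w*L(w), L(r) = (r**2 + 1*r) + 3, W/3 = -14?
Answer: 1/5249002500 ≈ 1.9051e-10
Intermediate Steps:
W = -42 (W = 3*(-14) = -42)
L(r) = 3 + r + r**2 (L(r) = (r**2 + r) + 3 = (r + r**2) + 3 = 3 + r + r**2)
X(w) = w*(3 + w + w**2)
1/M(X(W)) = 1/((-42*(3 - 42 + (-42)**2))**2) = 1/((-42*(3 - 42 + 1764))**2) = 1/((-42*1725)**2) = 1/((-72450)**2) = 1/5249002500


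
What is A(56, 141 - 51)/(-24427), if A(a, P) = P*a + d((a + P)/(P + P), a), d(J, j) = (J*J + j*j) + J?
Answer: -66237499/197858700 ≈ -0.33477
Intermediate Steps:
d(J, j) = J + J² + j² (d(J, j) = (J² + j²) + J = J + J² + j²)
A(a, P) = a² + P*a + (P + a)/(2*P) + (P + a)²/(4*P²) (A(a, P) = P*a + ((a + P)/(P + P) + ((a + P)/(P + P))² + a²) = P*a + ((P + a)/((2*P)) + ((P + a)/((2*P)))² + a²) = P*a + ((P + a)*(1/(2*P)) + ((P + a)*(1/(2*P)))² + a²) = P*a + ((P + a)/(2*P) + ((P + a)/(2*P))² + a²) = P*a + ((P + a)/(2*P) + (P + a)²/(4*P²) + a²) = P*a + (a² + (P + a)/(2*P) + (P + a)²/(4*P²)) = a² + P*a + (P + a)/(2*P) + (P + a)²/(4*P²))
A(56, 141 - 51)/(-24427) = (((141 - 51) + 56)*(56 + 3*(141 - 51) + 4*56*(141 - 51)²)/(4*(141 - 51)²))/(-24427) = ((¼)*(90 + 56)*(56 + 3*90 + 4*56*90²)/90²)*(-1/24427) = ((¼)*(1/8100)*146*(56 + 270 + 4*56*8100))*(-1/24427) = ((¼)*(1/8100)*146*(56 + 270 + 1814400))*(-1/24427) = ((¼)*(1/8100)*146*1814726)*(-1/24427) = (66237499/8100)*(-1/24427) = -66237499/197858700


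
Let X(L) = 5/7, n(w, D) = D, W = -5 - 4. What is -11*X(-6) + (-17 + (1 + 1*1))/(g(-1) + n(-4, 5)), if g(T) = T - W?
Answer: -820/91 ≈ -9.0110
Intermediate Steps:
W = -9
g(T) = 9 + T (g(T) = T - 1*(-9) = T + 9 = 9 + T)
X(L) = 5/7 (X(L) = 5*(1/7) = 5/7)
-11*X(-6) + (-17 + (1 + 1*1))/(g(-1) + n(-4, 5)) = -11*5/7 + (-17 + (1 + 1*1))/((9 - 1) + 5) = -55/7 + (-17 + (1 + 1))/(8 + 5) = -55/7 + (-17 + 2)/13 = -55/7 - 15*1/13 = -55/7 - 15/13 = -820/91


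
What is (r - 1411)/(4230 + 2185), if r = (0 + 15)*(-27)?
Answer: -1816/6415 ≈ -0.28309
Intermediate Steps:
r = -405 (r = 15*(-27) = -405)
(r - 1411)/(4230 + 2185) = (-405 - 1411)/(4230 + 2185) = -1816/6415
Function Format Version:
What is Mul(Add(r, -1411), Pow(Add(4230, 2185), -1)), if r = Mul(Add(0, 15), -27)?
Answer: Rational(-1816, 6415) ≈ -0.28309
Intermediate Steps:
r = -405 (r = Mul(15, -27) = -405)
Mul(Add(r, -1411), Pow(Add(4230, 2185), -1)) = Mul(Add(-405, -1411), Pow(Add(4230, 2185), -1)) = Mul(-1816, Pow(6415, -1)) = Mul(-1816, Rational(1, 6415)) = Rational(-1816, 6415)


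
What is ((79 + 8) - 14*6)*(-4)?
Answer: -12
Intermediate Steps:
((79 + 8) - 14*6)*(-4) = (87 - 84)*(-4) = 3*(-4) = -12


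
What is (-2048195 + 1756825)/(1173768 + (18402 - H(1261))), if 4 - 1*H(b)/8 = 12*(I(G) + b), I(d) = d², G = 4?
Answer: -29137/131473 ≈ -0.22162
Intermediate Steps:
H(b) = -1504 - 96*b (H(b) = 32 - 96*(4² + b) = 32 - 96*(16 + b) = 32 - 8*(192 + 12*b) = 32 + (-1536 - 96*b) = -1504 - 96*b)
(-2048195 + 1756825)/(1173768 + (18402 - H(1261))) = (-2048195 + 1756825)/(1173768 + (18402 - (-1504 - 96*1261))) = -291370/(1173768 + (18402 - (-1504 - 121056))) = -291370/(1173768 + (18402 - 1*(-122560))) = -291370/(1173768 + (18402 + 122560)) = -291370/(1173768 + 140962) = -291370/1314730 = -291370*1/1314730 = -29137/131473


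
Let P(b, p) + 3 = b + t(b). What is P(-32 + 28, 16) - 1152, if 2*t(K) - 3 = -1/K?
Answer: -9259/8 ≈ -1157.4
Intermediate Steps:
t(K) = 3/2 - 1/(2*K) (t(K) = 3/2 + (-1/K)/2 = 3/2 - 1/(2*K))
P(b, p) = -3 + b + (-1 + 3*b)/(2*b) (P(b, p) = -3 + (b + (-1 + 3*b)/(2*b)) = -3 + b + (-1 + 3*b)/(2*b))
P(-32 + 28, 16) - 1152 = (-3/2 + (-32 + 28) - 1/(2*(-32 + 28))) - 1152 = (-3/2 - 4 - ½/(-4)) - 1152 = (-3/2 - 4 - ½*(-¼)) - 1152 = (-3/2 - 4 + ⅛) - 1152 = -43/8 - 1152 = -9259/8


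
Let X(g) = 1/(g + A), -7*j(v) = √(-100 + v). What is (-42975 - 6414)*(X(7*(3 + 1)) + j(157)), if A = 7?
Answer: -49389/35 + 49389*√57/7 ≈ 51857.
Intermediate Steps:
j(v) = -√(-100 + v)/7
X(g) = 1/(7 + g) (X(g) = 1/(g + 7) = 1/(7 + g))
(-42975 - 6414)*(X(7*(3 + 1)) + j(157)) = (-42975 - 6414)*(1/(7 + 7*(3 + 1)) - √(-100 + 157)/7) = -49389*(1/(7 + 7*4) - √57/7) = -49389*(1/(7 + 28) - √57/7) = -49389*(1/35 - √57/7) = -49389/35 + 49389*√57/7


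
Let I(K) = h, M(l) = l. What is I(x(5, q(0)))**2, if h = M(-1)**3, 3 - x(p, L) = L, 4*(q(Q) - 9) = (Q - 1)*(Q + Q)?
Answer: 1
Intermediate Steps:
q(Q) = 9 + Q*(-1 + Q)/2 (q(Q) = 9 + ((Q - 1)*(Q + Q))/4 = 9 + ((-1 + Q)*(2*Q))/4 = 9 + (2*Q*(-1 + Q))/4 = 9 + Q*(-1 + Q)/2)
x(p, L) = 3 - L
h = -1 (h = (-1)**3 = -1)
I(K) = -1
I(x(5, q(0)))**2 = (-1)**2 = 1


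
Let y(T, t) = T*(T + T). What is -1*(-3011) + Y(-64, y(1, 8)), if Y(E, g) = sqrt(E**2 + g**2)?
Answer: 3011 + 10*sqrt(41) ≈ 3075.0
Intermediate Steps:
y(T, t) = 2*T**2 (y(T, t) = T*(2*T) = 2*T**2)
-1*(-3011) + Y(-64, y(1, 8)) = -1*(-3011) + sqrt((-64)**2 + (2*1**2)**2) = 3011 + sqrt(4096 + (2*1)**2) = 3011 + sqrt(4096 + 2**2) = 3011 + sqrt(4096 + 4) = 3011 + sqrt(4100) = 3011 + 10*sqrt(41)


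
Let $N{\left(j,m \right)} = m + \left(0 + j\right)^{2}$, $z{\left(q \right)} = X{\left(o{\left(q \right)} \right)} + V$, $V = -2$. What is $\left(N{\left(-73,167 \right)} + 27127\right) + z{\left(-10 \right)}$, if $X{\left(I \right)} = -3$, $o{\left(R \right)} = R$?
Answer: $32618$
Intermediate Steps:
$z{\left(q \right)} = -5$ ($z{\left(q \right)} = -3 - 2 = -5$)
$N{\left(j,m \right)} = m + j^{2}$
$\left(N{\left(-73,167 \right)} + 27127\right) + z{\left(-10 \right)} = \left(\left(167 + \left(-73\right)^{2}\right) + 27127\right) - 5 = \left(\left(167 + 5329\right) + 27127\right) - 5 = \left(5496 + 27127\right) - 5 = 32623 - 5 = 32618$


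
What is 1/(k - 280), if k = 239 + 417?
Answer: 1/376 ≈ 0.0026596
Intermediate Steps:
k = 656
1/(k - 280) = 1/(656 - 280) = 1/376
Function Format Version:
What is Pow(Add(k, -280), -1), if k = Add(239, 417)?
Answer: Rational(1, 376) ≈ 0.0026596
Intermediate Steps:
k = 656
Pow(Add(k, -280), -1) = Pow(Add(656, -280), -1) = Pow(376, -1) = Rational(1, 376)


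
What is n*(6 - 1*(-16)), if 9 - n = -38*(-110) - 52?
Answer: -90618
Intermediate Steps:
n = -4119 (n = 9 - (-38*(-110) - 52) = 9 - (4180 - 52) = 9 - 1*4128 = 9 - 4128 = -4119)
n*(6 - 1*(-16)) = -4119*(6 - 1*(-16)) = -4119*(6 + 16) = -4119*22 = -90618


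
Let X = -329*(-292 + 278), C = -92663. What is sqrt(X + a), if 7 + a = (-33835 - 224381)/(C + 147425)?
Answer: sqrt(382713701699)/9127 ≈ 67.781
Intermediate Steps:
X = 4606 (X = -329*(-14) = 4606)
a = -106925/9127 (a = -7 + (-33835 - 224381)/(-92663 + 147425) = -7 - 258216/54762 = -7 - 258216*1/54762 = -7 - 43036/9127 = -106925/9127 ≈ -11.715)
sqrt(X + a) = sqrt(4606 - 106925/9127) = sqrt(41932037/9127) = sqrt(382713701699)/9127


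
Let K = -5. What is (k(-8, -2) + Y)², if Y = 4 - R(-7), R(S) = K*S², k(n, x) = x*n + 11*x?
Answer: 59049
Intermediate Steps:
k(n, x) = 11*x + n*x (k(n, x) = n*x + 11*x = 11*x + n*x)
R(S) = -5*S²
Y = 249 (Y = 4 - (-5)*(-7)² = 4 - (-5)*49 = 4 - 1*(-245) = 4 + 245 = 249)
(k(-8, -2) + Y)² = (-2*(11 - 8) + 249)² = (-2*3 + 249)² = (-6 + 249)² = 243² = 59049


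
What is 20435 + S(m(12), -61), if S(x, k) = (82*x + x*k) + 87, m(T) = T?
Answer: 20774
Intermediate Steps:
S(x, k) = 87 + 82*x + k*x (S(x, k) = (82*x + k*x) + 87 = 87 + 82*x + k*x)
20435 + S(m(12), -61) = 20435 + (87 + 82*12 - 61*12) = 20435 + (87 + 984 - 732) = 20435 + 339 = 20774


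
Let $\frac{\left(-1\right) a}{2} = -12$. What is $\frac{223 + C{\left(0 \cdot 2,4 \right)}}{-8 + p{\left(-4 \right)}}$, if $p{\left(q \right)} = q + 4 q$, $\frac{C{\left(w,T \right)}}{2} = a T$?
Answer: $- \frac{415}{28} \approx -14.821$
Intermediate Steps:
$a = 24$ ($a = \left(-2\right) \left(-12\right) = 24$)
$C{\left(w,T \right)} = 48 T$ ($C{\left(w,T \right)} = 2 \cdot 24 T = 48 T$)
$p{\left(q \right)} = 5 q$
$\frac{223 + C{\left(0 \cdot 2,4 \right)}}{-8 + p{\left(-4 \right)}} = \frac{223 + 48 \cdot 4}{-8 + 5 \left(-4\right)} = \frac{223 + 192}{-8 - 20} = \frac{1}{-28} \cdot 415 = \left(- \frac{1}{28}\right) 415 = - \frac{415}{28}$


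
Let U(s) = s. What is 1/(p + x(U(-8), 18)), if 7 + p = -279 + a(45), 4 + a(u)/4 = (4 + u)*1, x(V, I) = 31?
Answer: -1/75 ≈ -0.013333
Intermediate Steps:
a(u) = 4*u (a(u) = -16 + 4*((4 + u)*1) = -16 + 4*(4 + u) = -16 + (16 + 4*u) = 4*u)
p = -106 (p = -7 + (-279 + 4*45) = -7 + (-279 + 180) = -7 - 99 = -106)
1/(p + x(U(-8), 18)) = 1/(-106 + 31) = 1/(-75) = -1/75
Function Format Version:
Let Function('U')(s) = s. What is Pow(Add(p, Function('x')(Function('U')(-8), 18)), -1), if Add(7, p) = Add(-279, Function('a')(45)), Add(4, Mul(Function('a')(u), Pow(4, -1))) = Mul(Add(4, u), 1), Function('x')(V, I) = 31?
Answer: Rational(-1, 75) ≈ -0.013333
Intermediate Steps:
Function('a')(u) = Mul(4, u) (Function('a')(u) = Add(-16, Mul(4, Mul(Add(4, u), 1))) = Add(-16, Mul(4, Add(4, u))) = Add(-16, Add(16, Mul(4, u))) = Mul(4, u))
p = -106 (p = Add(-7, Add(-279, Mul(4, 45))) = Add(-7, Add(-279, 180)) = Add(-7, -99) = -106)
Pow(Add(p, Function('x')(Function('U')(-8), 18)), -1) = Pow(Add(-106, 31), -1) = Pow(-75, -1) = Rational(-1, 75)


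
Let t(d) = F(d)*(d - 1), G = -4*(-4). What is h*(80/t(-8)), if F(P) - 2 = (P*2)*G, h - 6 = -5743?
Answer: -229480/1143 ≈ -200.77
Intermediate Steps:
h = -5737 (h = 6 - 5743 = -5737)
G = 16
F(P) = 2 + 32*P (F(P) = 2 + (P*2)*16 = 2 + (2*P)*16 = 2 + 32*P)
t(d) = (-1 + d)*(2 + 32*d) (t(d) = (2 + 32*d)*(d - 1) = (2 + 32*d)*(-1 + d) = (-1 + d)*(2 + 32*d))
h*(80/t(-8)) = -458960/(2*(1 + 16*(-8))*(-1 - 8)) = -458960/(2*(1 - 128)*(-9)) = -458960/(2*(-127)*(-9)) = -458960/2286 = -5737*40/1143 = -229480/1143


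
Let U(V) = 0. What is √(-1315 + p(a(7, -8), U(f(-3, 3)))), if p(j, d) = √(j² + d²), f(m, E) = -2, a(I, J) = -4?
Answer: I*√1311 ≈ 36.208*I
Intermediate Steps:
p(j, d) = √(d² + j²)
√(-1315 + p(a(7, -8), U(f(-3, 3)))) = √(-1315 + √(0² + (-4)²)) = √(-1315 + √(0 + 16)) = √(-1315 + √16) = √(-1315 + 4) = √(-1311) = I*√1311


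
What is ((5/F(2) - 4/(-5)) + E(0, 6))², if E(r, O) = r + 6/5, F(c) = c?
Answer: 81/4 ≈ 20.250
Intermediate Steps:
E(r, O) = 6/5 + r (E(r, O) = r + 6*(⅕) = r + 6/5 = 6/5 + r)
((5/F(2) - 4/(-5)) + E(0, 6))² = ((5/2 - 4/(-5)) + (6/5 + 0))² = ((5*(½) - 4*(-⅕)) + 6/5)² = ((5/2 + ⅘) + 6/5)² = (33/10 + 6/5)² = (9/2)² = 81/4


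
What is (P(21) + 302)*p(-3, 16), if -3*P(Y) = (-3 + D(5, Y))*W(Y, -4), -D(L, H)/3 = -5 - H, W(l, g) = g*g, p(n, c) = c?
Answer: -1568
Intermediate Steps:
W(l, g) = g²
D(L, H) = 15 + 3*H (D(L, H) = -3*(-5 - H) = 15 + 3*H)
P(Y) = -64 - 16*Y (P(Y) = -(-3 + (15 + 3*Y))*(-4)²/3 = -(12 + 3*Y)*16/3 = -(192 + 48*Y)/3 = -64 - 16*Y)
(P(21) + 302)*p(-3, 16) = ((-64 - 16*21) + 302)*16 = ((-64 - 336) + 302)*16 = (-400 + 302)*16 = -98*16 = -1568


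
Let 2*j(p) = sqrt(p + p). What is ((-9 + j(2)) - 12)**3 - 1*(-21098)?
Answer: 13098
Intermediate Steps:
j(p) = sqrt(2)*sqrt(p)/2 (j(p) = sqrt(p + p)/2 = sqrt(2*p)/2 = (sqrt(2)*sqrt(p))/2 = sqrt(2)*sqrt(p)/2)
((-9 + j(2)) - 12)**3 - 1*(-21098) = ((-9 + sqrt(2)*sqrt(2)/2) - 12)**3 - 1*(-21098) = ((-9 + 1) - 12)**3 + 21098 = (-8 - 12)**3 + 21098 = (-20)**3 + 21098 = -8000 + 21098 = 13098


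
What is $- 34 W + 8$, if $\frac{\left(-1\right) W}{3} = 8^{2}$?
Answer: $6536$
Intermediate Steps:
$W = -192$ ($W = - 3 \cdot 8^{2} = \left(-3\right) 64 = -192$)
$- 34 W + 8 = \left(-34\right) \left(-192\right) + 8 = 6528 + 8 = 6536$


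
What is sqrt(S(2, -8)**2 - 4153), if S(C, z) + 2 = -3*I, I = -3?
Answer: 6*I*sqrt(114) ≈ 64.063*I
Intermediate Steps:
S(C, z) = 7 (S(C, z) = -2 - 3*(-3) = -2 + 9 = 7)
sqrt(S(2, -8)**2 - 4153) = sqrt(7**2 - 4153) = sqrt(49 - 4153) = sqrt(-4104) = 6*I*sqrt(114)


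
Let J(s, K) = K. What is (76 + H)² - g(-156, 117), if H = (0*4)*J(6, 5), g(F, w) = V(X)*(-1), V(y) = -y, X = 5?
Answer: 5771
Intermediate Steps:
g(F, w) = 5 (g(F, w) = -1*5*(-1) = -5*(-1) = 5)
H = 0 (H = (0*4)*5 = 0*5 = 0)
(76 + H)² - g(-156, 117) = (76 + 0)² - 1*5 = 76² - 5 = 5776 - 5 = 5771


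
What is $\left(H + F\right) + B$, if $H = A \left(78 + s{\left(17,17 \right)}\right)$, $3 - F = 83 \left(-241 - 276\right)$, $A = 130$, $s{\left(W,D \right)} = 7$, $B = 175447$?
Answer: $229411$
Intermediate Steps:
$F = 42914$ ($F = 3 - 83 \left(-241 - 276\right) = 3 - 83 \left(-517\right) = 3 - -42911 = 3 + 42911 = 42914$)
$H = 11050$ ($H = 130 \left(78 + 7\right) = 130 \cdot 85 = 11050$)
$\left(H + F\right) + B = \left(11050 + 42914\right) + 175447 = 53964 + 175447 = 229411$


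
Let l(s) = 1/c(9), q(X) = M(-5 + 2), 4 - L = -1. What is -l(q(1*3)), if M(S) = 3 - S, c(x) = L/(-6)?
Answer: 6/5 ≈ 1.2000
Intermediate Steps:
L = 5 (L = 4 - 1*(-1) = 4 + 1 = 5)
c(x) = -⅚ (c(x) = 5/(-6) = 5*(-⅙) = -⅚)
q(X) = 6 (q(X) = 3 - (-5 + 2) = 3 - 1*(-3) = 3 + 3 = 6)
l(s) = -6/5 (l(s) = 1/(-⅚) = -6/5)
-l(q(1*3)) = -1*(-6/5) = 6/5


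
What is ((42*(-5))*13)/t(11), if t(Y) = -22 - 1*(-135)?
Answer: -2730/113 ≈ -24.159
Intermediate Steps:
t(Y) = 113 (t(Y) = -22 + 135 = 113)
((42*(-5))*13)/t(11) = ((42*(-5))*13)/113 = -210*13*(1/113) = -2730*1/113 = -2730/113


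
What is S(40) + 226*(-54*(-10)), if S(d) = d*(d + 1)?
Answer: 123680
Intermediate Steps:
S(d) = d*(1 + d)
S(40) + 226*(-54*(-10)) = 40*(1 + 40) + 226*(-54*(-10)) = 40*41 + 226*540 = 1640 + 122040 = 123680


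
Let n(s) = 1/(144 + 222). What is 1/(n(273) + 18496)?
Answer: 366/6769537 ≈ 5.4066e-5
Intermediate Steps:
n(s) = 1/366
1/(n(273) + 18496) = 1/(1/366 + 18496) = 1/(6769537/366) = 366/6769537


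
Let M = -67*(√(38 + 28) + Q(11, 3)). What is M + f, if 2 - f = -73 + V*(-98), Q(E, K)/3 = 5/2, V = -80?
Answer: -16535/2 - 67*√66 ≈ -8811.8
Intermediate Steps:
Q(E, K) = 15/2 (Q(E, K) = 3*(5/2) = 15/2)
f = -7765 (f = 2 - (-73 - 80*(-98)) = 2 - (-73 + 7840) = 2 - 1*7767 = 2 - 7767 = -7765)
M = -1005/2 - 67*√66 (M = -67*(√(38 + 28) + 15/2) = -67*(√66 + 15/2) = -67*(15/2 + √66) = -1005/2 - 67*√66 ≈ -1046.8)
M + f = (-1005/2 - 67*√66) - 7765 = -16535/2 - 67*√66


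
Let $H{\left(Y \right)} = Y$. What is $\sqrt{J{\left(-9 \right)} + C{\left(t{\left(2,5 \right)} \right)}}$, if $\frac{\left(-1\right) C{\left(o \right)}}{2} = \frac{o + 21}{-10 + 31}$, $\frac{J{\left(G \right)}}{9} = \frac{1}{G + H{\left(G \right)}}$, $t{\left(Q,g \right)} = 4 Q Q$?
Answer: $\frac{13 i \sqrt{42}}{42} \approx 2.0059 i$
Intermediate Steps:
$t{\left(Q,g \right)} = 4 Q^{2}$
$J{\left(G \right)} = \frac{9}{2 G}$ ($J{\left(G \right)} = \frac{9}{G + G} = \frac{9}{2 G}$)
$C{\left(o \right)} = -2 - \frac{2 o}{21}$ ($C{\left(o \right)} = - 2 \frac{o + 21}{-10 + 31} = - 2 \frac{21 + o}{21} = - 2 \left(21 + o\right) \frac{1}{21} = - 2 \left(1 + \frac{o}{21}\right) = -2 - \frac{2 o}{21}$)
$\sqrt{J{\left(-9 \right)} + C{\left(t{\left(2,5 \right)} \right)}} = \sqrt{\frac{9}{2 \left(-9\right)} - \left(2 + \frac{2 \cdot 4 \cdot 2^{2}}{21}\right)} = \sqrt{\frac{9}{2} \left(- \frac{1}{9}\right) - \left(2 + \frac{2 \cdot 4 \cdot 4}{21}\right)} = \sqrt{- \frac{1}{2} - \frac{74}{21}} = \sqrt{- \frac{169}{42}} = \frac{13 i \sqrt{42}}{42}$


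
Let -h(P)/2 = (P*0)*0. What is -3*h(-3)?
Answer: 0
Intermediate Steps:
h(P) = 0 (h(P) = -2*P*0*0 = -0*0 = -2*0 = 0)
-3*h(-3) = -3*0 = 0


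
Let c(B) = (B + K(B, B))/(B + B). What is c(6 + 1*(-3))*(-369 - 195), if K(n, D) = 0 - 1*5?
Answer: 188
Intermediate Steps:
K(n, D) = -5 (K(n, D) = 0 - 5 = -5)
c(B) = (-5 + B)/(2*B) (c(B) = (B - 5)/(B + B) = (-5 + B)/((2*B)) = (-5 + B)*(1/(2*B)) = (-5 + B)/(2*B))
c(6 + 1*(-3))*(-369 - 195) = ((-5 + (6 + 1*(-3)))/(2*(6 + 1*(-3))))*(-369 - 195) = ((-5 + (6 - 3))/(2*(6 - 3)))*(-564) = ((1/2)*(-5 + 3)/3)*(-564) = ((1/2)*(1/3)*(-2))*(-564) = -1/3*(-564) = 188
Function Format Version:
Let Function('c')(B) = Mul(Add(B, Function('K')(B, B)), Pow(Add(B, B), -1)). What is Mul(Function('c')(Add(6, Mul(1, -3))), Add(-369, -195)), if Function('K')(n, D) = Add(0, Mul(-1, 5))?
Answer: 188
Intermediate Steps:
Function('K')(n, D) = -5 (Function('K')(n, D) = Add(0, -5) = -5)
Function('c')(B) = Mul(Rational(1, 2), Pow(B, -1), Add(-5, B)) (Function('c')(B) = Mul(Add(B, -5), Pow(Add(B, B), -1)) = Mul(Add(-5, B), Pow(Mul(2, B), -1)) = Mul(Add(-5, B), Mul(Rational(1, 2), Pow(B, -1))) = Mul(Rational(1, 2), Pow(B, -1), Add(-5, B)))
Mul(Function('c')(Add(6, Mul(1, -3))), Add(-369, -195)) = Mul(Mul(Rational(1, 2), Pow(Add(6, Mul(1, -3)), -1), Add(-5, Add(6, Mul(1, -3)))), Add(-369, -195)) = Mul(Mul(Rational(1, 2), Pow(Add(6, -3), -1), Add(-5, Add(6, -3))), -564) = Mul(Mul(Rational(1, 2), Pow(3, -1), Add(-5, 3)), -564) = Mul(Mul(Rational(1, 2), Rational(1, 3), -2), -564) = Mul(Rational(-1, 3), -564) = 188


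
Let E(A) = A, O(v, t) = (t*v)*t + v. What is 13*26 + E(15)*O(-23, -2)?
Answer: -1387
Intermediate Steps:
O(v, t) = v + v*t² (O(v, t) = v*t² + v = v + v*t²)
13*26 + E(15)*O(-23, -2) = 13*26 + 15*(-23*(1 + (-2)²)) = 338 + 15*(-23*(1 + 4)) = 338 + 15*(-23*5) = 338 + 15*(-115) = 338 - 1725 = -1387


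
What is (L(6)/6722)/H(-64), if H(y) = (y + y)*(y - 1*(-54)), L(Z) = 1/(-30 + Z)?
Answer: -1/206499840 ≈ -4.8426e-9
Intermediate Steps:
H(y) = 2*y*(54 + y) (H(y) = (2*y)*(y + 54) = (2*y)*(54 + y) = 2*y*(54 + y))
(L(6)/6722)/H(-64) = (1/((-30 + 6)*6722))/((2*(-64)*(54 - 64))) = ((1/6722)/(-24))/((2*(-64)*(-10))) = -1/24*1/6722/1280 = -1/161328*1/1280 = -1/206499840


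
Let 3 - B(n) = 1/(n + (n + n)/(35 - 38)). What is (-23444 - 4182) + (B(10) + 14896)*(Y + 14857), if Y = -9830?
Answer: 748681389/10 ≈ 7.4868e+7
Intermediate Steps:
B(n) = 3 - 3/n (B(n) = 3 - 1/(n + (n + n)/(35 - 38)) = 3 - 1/(n + (2*n)/(-3)) = 3 - 1/(n + (2*n)*(-1/3)) = 3 - 1/(n - 2*n/3) = 3 - 1/(n/3) = 3 - 3/n)
(-23444 - 4182) + (B(10) + 14896)*(Y + 14857) = (-23444 - 4182) + ((3 - 3/10) + 14896)*(-9830 + 14857) = -27626 + ((3 - 3*1/10) + 14896)*5027 = -27626 + ((3 - 3/10) + 14896)*5027 = -27626 + (27/10 + 14896)*5027 = -27626 + (148987/10)*5027 = -27626 + 748957649/10 = 748681389/10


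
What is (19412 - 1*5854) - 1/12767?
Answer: 173094985/12767 ≈ 13558.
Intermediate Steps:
(19412 - 1*5854) - 1/12767 = (19412 - 5854) - 1*1/12767 = 13558 - 1/12767 = 173094985/12767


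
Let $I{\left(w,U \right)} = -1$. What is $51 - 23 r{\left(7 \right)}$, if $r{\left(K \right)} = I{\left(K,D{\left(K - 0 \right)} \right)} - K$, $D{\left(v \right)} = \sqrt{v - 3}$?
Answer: $235$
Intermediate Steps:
$D{\left(v \right)} = \sqrt{-3 + v}$
$r{\left(K \right)} = -1 - K$
$51 - 23 r{\left(7 \right)} = 51 - 23 \left(-1 - 7\right) = 51 - -184 = 51 + 184 = 235$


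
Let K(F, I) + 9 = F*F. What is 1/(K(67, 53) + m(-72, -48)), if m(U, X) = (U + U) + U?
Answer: 1/4264 ≈ 0.00023452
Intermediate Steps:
m(U, X) = 3*U (m(U, X) = 2*U + U = 3*U)
K(F, I) = -9 + F**2 (K(F, I) = -9 + F*F = -9 + F**2)
1/(K(67, 53) + m(-72, -48)) = 1/((-9 + 67**2) + 3*(-72)) = 1/((-9 + 4489) - 216) = 1/(4480 - 216) = 1/4264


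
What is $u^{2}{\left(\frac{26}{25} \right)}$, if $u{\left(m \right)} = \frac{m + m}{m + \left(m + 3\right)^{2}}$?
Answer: $\frac{1690000}{117744201} \approx 0.014353$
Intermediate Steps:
$u{\left(m \right)} = \frac{2 m}{m + \left(3 + m\right)^{2}}$
$u^{2}{\left(\frac{26}{25} \right)} = \left(\frac{2 \cdot \frac{26}{25}}{\frac{26}{25} + \left(3 + \frac{26}{25}\right)^{2}}\right)^{2} = \left(\frac{2 \cdot 26 \cdot \frac{1}{25}}{26 \cdot \frac{1}{25} + \left(3 + 26 \cdot \frac{1}{25}\right)^{2}}\right)^{2} = \left(2 \cdot \frac{26}{25} \frac{1}{\frac{26}{25} + \left(3 + \frac{26}{25}\right)^{2}}\right)^{2} = \left(2 \cdot \frac{26}{25} \frac{1}{\frac{26}{25} + \left(\frac{101}{25}\right)^{2}}\right)^{2} = \left(2 \cdot \frac{26}{25} \frac{1}{\frac{26}{25} + \frac{10201}{625}}\right)^{2} = \left(2 \cdot \frac{26}{25} \frac{1}{\frac{10851}{625}}\right)^{2} = \left(2 \cdot \frac{26}{25} \cdot \frac{625}{10851}\right)^{2} = \left(\frac{1300}{10851}\right)^{2} = \frac{1690000}{117744201}$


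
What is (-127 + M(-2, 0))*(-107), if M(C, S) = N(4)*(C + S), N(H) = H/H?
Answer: 13803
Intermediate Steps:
N(H) = 1
M(C, S) = C + S (M(C, S) = 1*(C + S) = C + S)
(-127 + M(-2, 0))*(-107) = (-127 + (-2 + 0))*(-107) = (-127 - 2)*(-107) = -129*(-107) = 13803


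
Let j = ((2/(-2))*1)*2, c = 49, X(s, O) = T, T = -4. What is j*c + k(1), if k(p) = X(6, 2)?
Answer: -102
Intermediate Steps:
X(s, O) = -4
j = -2 (j = ((2*(-½))*1)*2 = -1*1*2 = -1*2 = -2)
k(p) = -4
j*c + k(1) = -2*49 - 4 = -98 - 4 = -102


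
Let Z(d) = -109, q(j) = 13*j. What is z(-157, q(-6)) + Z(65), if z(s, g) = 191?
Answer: 82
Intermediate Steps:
z(-157, q(-6)) + Z(65) = 191 - 109 = 82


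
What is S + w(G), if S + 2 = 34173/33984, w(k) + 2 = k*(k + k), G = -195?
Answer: 287153493/3776 ≈ 76047.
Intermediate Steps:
w(k) = -2 + 2*k² (w(k) = -2 + k*(k + k) = -2 + k*(2*k) = -2 + 2*k²)
S = -3755/3776 (S = -2 + 34173/33984 = -2 + 34173*(1/33984) = -2 + 3797/3776 = -3755/3776 ≈ -0.99444)
S + w(G) = -3755/3776 + (-2 + 2*(-195)²) = -3755/3776 + (-2 + 2*38025) = -3755/3776 + (-2 + 76050) = -3755/3776 + 76048 = 287153493/3776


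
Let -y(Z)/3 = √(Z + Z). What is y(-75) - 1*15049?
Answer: -15049 - 15*I*√6 ≈ -15049.0 - 36.742*I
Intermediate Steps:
y(Z) = -3*√2*√Z (y(Z) = -3*√(Z + Z) = -3*√2*√Z)
y(-75) - 1*15049 = -3*√2*√(-75) - 1*15049 = -3*√2*5*I*√3 - 15049 = -15*I*√6 - 15049 = -15049 - 15*I*√6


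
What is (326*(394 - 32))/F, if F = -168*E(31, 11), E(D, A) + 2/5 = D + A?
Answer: -147515/8736 ≈ -16.886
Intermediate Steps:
E(D, A) = -⅖ + A + D (E(D, A) = -⅖ + (D + A) = -⅖ + (A + D) = -⅖ + A + D)
F = -34944/5 (F = -168*(-⅖ + 11 + 31) = -168*208/5 = -34944/5 ≈ -6988.8)
(326*(394 - 32))/F = (326*(394 - 32))/(-34944/5) = (326*362)*(-5/34944) = 118012*(-5/34944) = -147515/8736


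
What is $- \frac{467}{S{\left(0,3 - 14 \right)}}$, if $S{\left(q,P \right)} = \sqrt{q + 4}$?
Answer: $- \frac{467}{2} \approx -233.5$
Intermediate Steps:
$S{\left(q,P \right)} = \sqrt{4 + q}$
$- \frac{467}{S{\left(0,3 - 14 \right)}} = - \frac{467}{\sqrt{4 + 0}} = - \frac{467}{\sqrt{4}} = - \frac{467}{2}$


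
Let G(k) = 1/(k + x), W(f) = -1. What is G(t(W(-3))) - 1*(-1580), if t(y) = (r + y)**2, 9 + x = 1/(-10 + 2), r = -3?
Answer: 86908/55 ≈ 1580.1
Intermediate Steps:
x = -73/8 (x = -9 + 1/(-10 + 2) = -9 + 1/(-8) = -9 - 1/8 = -73/8 ≈ -9.1250)
t(y) = (-3 + y)**2
G(k) = 1/(-73/8 + k) (G(k) = 1/(k - 73/8) = 1/(-73/8 + k))
G(t(W(-3))) - 1*(-1580) = 8/(-73 + 8*(-3 - 1)**2) - 1*(-1580) = 8/(-73 + 8*(-4)**2) + 1580 = 8/(-73 + 8*16) + 1580 = 8/(-73 + 128) + 1580 = 8/55 + 1580 = 86908/55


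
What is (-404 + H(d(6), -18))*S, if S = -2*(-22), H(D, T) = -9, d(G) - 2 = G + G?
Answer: -18172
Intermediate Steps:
d(G) = 2 + 2*G (d(G) = 2 + (G + G) = 2 + 2*G)
S = 44
(-404 + H(d(6), -18))*S = (-404 - 9)*44 = -413*44 = -18172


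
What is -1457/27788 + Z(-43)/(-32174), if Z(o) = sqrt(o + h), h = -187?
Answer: -1457/27788 - I*sqrt(230)/32174 ≈ -0.052433 - 0.00047137*I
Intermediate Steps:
Z(o) = sqrt(-187 + o) (Z(o) = sqrt(o - 187) = sqrt(-187 + o))
-1457/27788 + Z(-43)/(-32174) = -1457/27788 + sqrt(-187 - 43)/(-32174) = -1457*1/27788 + sqrt(-230)*(-1/32174) = -1457/27788 + (I*sqrt(230))*(-1/32174) = -1457/27788 - I*sqrt(230)/32174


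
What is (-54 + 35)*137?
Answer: -2603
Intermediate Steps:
(-54 + 35)*137 = -19*137 = -2603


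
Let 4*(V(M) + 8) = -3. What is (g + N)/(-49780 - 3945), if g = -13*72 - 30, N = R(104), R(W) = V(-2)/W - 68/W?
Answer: 402163/22349600 ≈ 0.017994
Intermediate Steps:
V(M) = -35/4 (V(M) = -8 + (1/4)*(-3) = -8 - 3/4 = -35/4)
R(W) = -307/(4*W) (R(W) = -35/(4*W) - 68/W = -307/(4*W))
N = -307/416 (N = -307/4/104 = -307/4*1/104 = -307/416 ≈ -0.73798)
g = -966 (g = -936 - 30 = -966)
(g + N)/(-49780 - 3945) = (-966 - 307/416)/(-49780 - 3945) = -402163/416/(-53725) = -402163/416*(-1/53725) = 402163/22349600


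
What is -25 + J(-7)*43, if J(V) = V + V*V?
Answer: 1781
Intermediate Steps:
J(V) = V + V**2
-25 + J(-7)*43 = -25 - 7*(1 - 7)*43 = -25 - 7*(-6)*43 = -25 + 42*43 = -25 + 1806 = 1781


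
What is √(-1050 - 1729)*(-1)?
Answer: -I*√2779 ≈ -52.716*I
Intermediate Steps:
√(-1050 - 1729)*(-1) = √(-2779)*(-1) = (I*√2779)*(-1) = -I*√2779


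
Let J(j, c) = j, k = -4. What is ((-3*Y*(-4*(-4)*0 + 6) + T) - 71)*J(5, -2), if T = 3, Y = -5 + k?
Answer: 470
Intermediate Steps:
Y = -9 (Y = -5 - 4 = -9)
((-3*Y*(-4*(-4)*0 + 6) + T) - 71)*J(5, -2) = ((-(-27)*(-4*(-4)*0 + 6) + 3) - 71)*5 = ((-(-27)*(16*0 + 6) + 3) - 71)*5 = ((-(-27)*(0 + 6) + 3) - 71)*5 = ((-(-27)*6 + 3) - 71)*5 = ((-3*(-54) + 3) - 71)*5 = ((162 + 3) - 71)*5 = (165 - 71)*5 = 94*5 = 470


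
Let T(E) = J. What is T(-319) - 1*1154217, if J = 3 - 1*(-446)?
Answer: -1153768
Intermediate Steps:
J = 449 (J = 3 + 446 = 449)
T(E) = 449
T(-319) - 1*1154217 = 449 - 1*1154217 = 449 - 1154217 = -1153768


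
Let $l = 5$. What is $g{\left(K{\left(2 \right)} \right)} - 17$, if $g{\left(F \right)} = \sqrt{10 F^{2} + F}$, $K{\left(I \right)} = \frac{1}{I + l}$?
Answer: $-17 + \frac{\sqrt{17}}{7} \approx -16.411$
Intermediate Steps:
$K{\left(I \right)} = \frac{1}{5 + I}$ ($K{\left(I \right)} = \frac{1}{I + 5} = \frac{1}{5 + I}$)
$g{\left(F \right)} = \sqrt{F + 10 F^{2}}$
$g{\left(K{\left(2 \right)} \right)} - 17 = \sqrt{\frac{1 + \frac{10}{5 + 2}}{5 + 2}} - 17 = \sqrt{\frac{1 + \frac{10}{7}}{7}} - 17 = \sqrt{\frac{1}{7} \cdot \frac{17}{7}} - 17 = \sqrt{\frac{17}{49}} - 17 = \frac{\sqrt{17}}{7} - 17 = -17 + \frac{\sqrt{17}}{7}$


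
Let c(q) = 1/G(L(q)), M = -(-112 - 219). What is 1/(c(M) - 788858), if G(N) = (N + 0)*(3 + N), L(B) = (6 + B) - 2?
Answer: -113230/89322391339 ≈ -1.2677e-6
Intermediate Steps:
M = 331 (M = -1*(-331) = 331)
L(B) = 4 + B
G(N) = N*(3 + N)
c(q) = 1/((4 + q)*(7 + q)) (c(q) = 1/((4 + q)*(3 + (4 + q))) = 1/((4 + q)*(7 + q)))
1/(c(M) - 788858) = 1/(1/((4 + 331)*(7 + 331)) - 788858) = 1/(1/(335*338) - 788858) = 1/((1/335)*(1/338) - 788858) = 1/(1/113230 - 788858) = 1/(-89322391339/113230) = -113230/89322391339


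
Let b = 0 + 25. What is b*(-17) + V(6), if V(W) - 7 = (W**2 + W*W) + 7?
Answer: -339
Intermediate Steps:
V(W) = 14 + 2*W**2 (V(W) = 7 + ((W**2 + W*W) + 7) = 7 + ((W**2 + W**2) + 7) = 7 + (2*W**2 + 7) = 7 + (7 + 2*W**2) = 14 + 2*W**2)
b = 25
b*(-17) + V(6) = 25*(-17) + (14 + 2*6**2) = -425 + (14 + 2*36) = -425 + (14 + 72) = -425 + 86 = -339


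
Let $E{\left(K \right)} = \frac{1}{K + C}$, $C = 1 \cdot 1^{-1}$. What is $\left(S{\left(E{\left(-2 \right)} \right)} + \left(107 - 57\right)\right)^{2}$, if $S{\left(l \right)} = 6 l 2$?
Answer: $1444$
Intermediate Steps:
$C = 1$ ($C = 1 \cdot 1 = 1$)
$E{\left(K \right)} = \frac{1}{1 + K}$ ($E{\left(K \right)} = \frac{1}{K + 1} = \frac{1}{1 + K}$)
$S{\left(l \right)} = 12 l$
$\left(S{\left(E{\left(-2 \right)} \right)} + \left(107 - 57\right)\right)^{2} = \left(\frac{12}{1 - 2} + \left(107 - 57\right)\right)^{2} = \left(\frac{12}{-1} + \left(107 - 57\right)\right)^{2} = \left(12 \left(-1\right) + 50\right)^{2} = \left(-12 + 50\right)^{2} = 38^{2} = 1444$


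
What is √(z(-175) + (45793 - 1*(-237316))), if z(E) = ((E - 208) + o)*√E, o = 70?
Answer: √(283109 - 1565*I*√7) ≈ 532.09 - 3.891*I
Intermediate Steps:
z(E) = √E*(-138 + E) (z(E) = ((E - 208) + 70)*√E = ((-208 + E) + 70)*√E = (-138 + E)*√E = √E*(-138 + E))
√(z(-175) + (45793 - 1*(-237316))) = √(√(-175)*(-138 - 175) + (45793 - 1*(-237316))) = √((5*I*√7)*(-313) + (45793 + 237316)) = √(-1565*I*√7 + 283109) = √(283109 - 1565*I*√7)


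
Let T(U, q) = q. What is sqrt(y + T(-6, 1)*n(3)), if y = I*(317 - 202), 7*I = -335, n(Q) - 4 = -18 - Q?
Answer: 2*I*sqrt(67627)/7 ≈ 74.301*I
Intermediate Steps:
n(Q) = -14 - Q (n(Q) = 4 + (-18 - Q) = -14 - Q)
I = -335/7 (I = (1/7)*(-335) = -335/7 ≈ -47.857)
y = -38525/7 (y = -335*(317 - 202)/7 = -335/7*115 = -38525/7 ≈ -5503.6)
sqrt(y + T(-6, 1)*n(3)) = sqrt(-38525/7 + 1*(-14 - 1*3)) = sqrt(-38525/7 + 1*(-14 - 3)) = sqrt(-38525/7 + 1*(-17)) = sqrt(-38525/7 - 17) = sqrt(-38644/7) = 2*I*sqrt(67627)/7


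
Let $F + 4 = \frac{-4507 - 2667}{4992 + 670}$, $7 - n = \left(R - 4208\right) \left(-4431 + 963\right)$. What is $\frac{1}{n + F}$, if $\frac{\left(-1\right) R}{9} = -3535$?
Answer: $\frac{2831}{271042991062} \approx 1.0445 \cdot 10^{-8}$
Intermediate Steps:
$R = 31815$ ($R = \left(-9\right) \left(-3535\right) = 31815$)
$n = 95741083$ ($n = 7 - \left(31815 - 4208\right) \left(-4431 + 963\right) = 7 - 27607 \left(-3468\right) = 7 - -95741076 = 7 + 95741076 = 95741083$)
$F = - \frac{14911}{2831}$ ($F = -4 + \frac{-4507 - 2667}{4992 + 670} = -4 - \frac{7174}{5662} = -4 - \frac{3587}{2831} = - \frac{14911}{2831} \approx -5.267$)
$\frac{1}{n + F} = \frac{1}{95741083 - \frac{14911}{2831}} = \frac{1}{\frac{271042991062}{2831}} = \frac{2831}{271042991062}$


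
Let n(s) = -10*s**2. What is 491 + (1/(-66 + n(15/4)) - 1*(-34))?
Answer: 867817/1653 ≈ 525.00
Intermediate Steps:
491 + (1/(-66 + n(15/4)) - 1*(-34)) = 491 + (1/(-66 - 10*(15/4)**2) - 1*(-34)) = 491 + (1/(-66 - 10*(15*(1/4))**2) + 34) = 491 + (1/(-66 - 10*(15/4)**2) + 34) = 491 + (1/(-66 - 10*225/16) + 34) = 491 + (1/(-66 - 1125/8) + 34) = 491 + (1/(-1653/8) + 34) = 491 + (-8/1653 + 34) = 491 + 56194/1653 = 867817/1653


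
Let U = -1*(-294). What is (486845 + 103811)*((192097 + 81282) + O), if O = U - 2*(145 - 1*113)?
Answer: 161608797504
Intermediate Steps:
U = 294
O = 230 (O = 294 - 2*(145 - 1*113) = 294 - 2*(145 - 113) = 294 - 2*32 = 294 - 64 = 230)
(486845 + 103811)*((192097 + 81282) + O) = (486845 + 103811)*((192097 + 81282) + 230) = 590656*(273379 + 230) = 590656*273609 = 161608797504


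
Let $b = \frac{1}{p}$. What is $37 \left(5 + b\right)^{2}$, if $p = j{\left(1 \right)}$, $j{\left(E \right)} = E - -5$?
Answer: $\frac{35557}{36} \approx 987.69$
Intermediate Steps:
$j{\left(E \right)} = 5 + E$ ($j{\left(E \right)} = E + 5 = 5 + E$)
$p = 6$ ($p = 5 + 1 = 6$)
$b = \frac{1}{6} \approx 0.16667$
$37 \left(5 + b\right)^{2} = 37 \left(5 + \frac{1}{6}\right)^{2} = 37 \left(\frac{31}{6}\right)^{2} = 37 \cdot \frac{961}{36} = \frac{35557}{36}$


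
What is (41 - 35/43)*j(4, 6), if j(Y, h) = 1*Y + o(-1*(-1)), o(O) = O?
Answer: 8640/43 ≈ 200.93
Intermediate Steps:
j(Y, h) = 1 + Y (j(Y, h) = 1*Y - 1*(-1) = Y + 1 = 1 + Y)
(41 - 35/43)*j(4, 6) = (41 - 35/43)*(1 + 4) = (41 - 35*1/43)*5 = (41 - 35/43)*5 = (1728/43)*5 = 8640/43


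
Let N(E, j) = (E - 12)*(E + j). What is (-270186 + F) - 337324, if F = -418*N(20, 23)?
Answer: -751302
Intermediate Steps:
N(E, j) = (-12 + E)*(E + j)
F = -143792 (F = -418*(20² - 12*20 - 12*23 + 20*23) = -418*(400 - 240 - 276 + 460) = -418*344 = -143792)
(-270186 + F) - 337324 = (-270186 - 143792) - 337324 = -413978 - 337324 = -751302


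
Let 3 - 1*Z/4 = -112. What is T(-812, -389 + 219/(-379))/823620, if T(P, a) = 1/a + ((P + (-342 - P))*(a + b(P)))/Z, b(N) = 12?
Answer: 361302772387/1060052516481000 ≈ 0.00034083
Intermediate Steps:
Z = 460 (Z = 12 - 4*(-112) = 12 + 448 = 460)
T(P, a) = -1026/115 + 1/a - 171*a/230 (T(P, a) = 1/a + ((P + (-342 - P))*(a + 12))/460 = 1/a - 342*(12 + a)*(1/460) = 1/a + (-4104 - 342*a)*(1/460) = 1/a + (-1026/115 - 171*a/230) = -1026/115 + 1/a - 171*a/230)
T(-812, -389 + 219/(-379))/823620 = ((230 - 171*(-389 + 219/(-379))*(12 + (-389 + 219/(-379))))/(230*(-389 + 219/(-379))))/823620 = ((230 - 171*(-389 + 219*(-1/379))*(12 + (-389 + 219*(-1/379))))/(230*(-389 + 219*(-1/379))))*(1/823620) = ((230 - 171*(-389 - 219/379)*(12 + (-389 - 219/379)))/(230*(-389 - 219/379)))*(1/823620) = ((230 - 171*(-147650/379)*(12 - 147650/379))/(230*(-147650/379)))*(1/823620) = ((1/230)*(-379/147650)*(230 - 171*(-147650/379)*(-143102/379)))*(1/823620) = ((1/230)*(-379/147650)*(230 - 3613060761300/143641))*(1/823620) = ((1/230)*(-379/147650)*(-3613027723870/143641))*(1/823620) = (361302772387/1287065050)*(1/823620) = 361302772387/1060052516481000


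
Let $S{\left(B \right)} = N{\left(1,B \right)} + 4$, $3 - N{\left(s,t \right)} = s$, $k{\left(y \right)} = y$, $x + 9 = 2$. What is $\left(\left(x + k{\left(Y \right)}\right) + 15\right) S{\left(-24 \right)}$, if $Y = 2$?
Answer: $60$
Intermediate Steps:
$x = -7$ ($x = -9 + 2 = -7$)
$N{\left(s,t \right)} = 3 - s$
$S{\left(B \right)} = 6$ ($S{\left(B \right)} = \left(3 - 1\right) + 4 = 2 + 4 = 6$)
$\left(\left(x + k{\left(Y \right)}\right) + 15\right) S{\left(-24 \right)} = \left(\left(-7 + 2\right) + 15\right) 6 = \left(-5 + 15\right) 6 = 10 \cdot 6 = 60$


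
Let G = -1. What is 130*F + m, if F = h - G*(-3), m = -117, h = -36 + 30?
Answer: -1287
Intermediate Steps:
h = -6
F = -9 (F = -6 - 1*(-1)*(-3) = -6 + 1*(-3) = -6 - 3 = -9)
130*F + m = 130*(-9) - 117 = -1170 - 117 = -1287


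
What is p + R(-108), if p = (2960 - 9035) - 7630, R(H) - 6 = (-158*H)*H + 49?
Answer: -1856562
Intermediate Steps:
R(H) = 55 - 158*H² (R(H) = 6 + ((-158*H)*H + 49) = 6 + (-158*H² + 49) = 6 + (49 - 158*H²) = 55 - 158*H²)
p = -13705 (p = -6075 - 7630 = -13705)
p + R(-108) = -13705 + (55 - 158*(-108)²) = -13705 + (55 - 158*11664) = -13705 + (55 - 1842912) = -13705 - 1842857 = -1856562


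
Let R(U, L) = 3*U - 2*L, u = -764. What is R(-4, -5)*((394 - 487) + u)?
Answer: 1714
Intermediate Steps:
R(U, L) = -2*L + 3*U
R(-4, -5)*((394 - 487) + u) = (-2*(-5) + 3*(-4))*((394 - 487) - 764) = (10 - 12)*(-93 - 764) = -2*(-857) = 1714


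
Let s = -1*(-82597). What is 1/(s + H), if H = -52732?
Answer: 1/29865 ≈ 3.3484e-5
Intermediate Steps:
s = 82597
1/(s + H) = 1/(82597 - 52732) = 1/29865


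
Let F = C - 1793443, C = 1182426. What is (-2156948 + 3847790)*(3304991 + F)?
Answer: 4555084386108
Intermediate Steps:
F = -611017 (F = 1182426 - 1793443 = -611017)
(-2156948 + 3847790)*(3304991 + F) = (-2156948 + 3847790)*(3304991 - 611017) = 1690842*2693974 = 4555084386108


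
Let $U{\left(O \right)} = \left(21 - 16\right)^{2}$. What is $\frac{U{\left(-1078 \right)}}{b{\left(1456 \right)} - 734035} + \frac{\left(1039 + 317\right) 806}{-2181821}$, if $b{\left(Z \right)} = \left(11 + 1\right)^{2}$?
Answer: $- \frac{802150439501}{1601218795511} \approx -0.50096$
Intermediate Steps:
$b{\left(Z \right)} = 144$ ($b{\left(Z \right)} = 12^{2} = 144$)
$U{\left(O \right)} = 25$ ($U{\left(O \right)} = \left(21 - 16\right)^{2} = 5^{2} = 25$)
$\frac{U{\left(-1078 \right)}}{b{\left(1456 \right)} - 734035} + \frac{\left(1039 + 317\right) 806}{-2181821} = \frac{25}{144 - 734035} + \frac{\left(1039 + 317\right) 806}{-2181821} = \frac{25}{-733891} + 1356 \cdot 806 \left(- \frac{1}{2181821}\right) = 25 \left(- \frac{1}{733891}\right) + 1092936 \left(- \frac{1}{2181821}\right) = - \frac{25}{733891} - \frac{1092936}{2181821} = - \frac{802150439501}{1601218795511}$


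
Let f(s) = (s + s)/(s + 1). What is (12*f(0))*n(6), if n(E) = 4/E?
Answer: 0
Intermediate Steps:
f(s) = 2*s/(1 + s) (f(s) = (2*s)/(1 + s) = 2*s/(1 + s))
(12*f(0))*n(6) = (12*(2*0/(1 + 0)))*(4/6) = (12*(2*0/1))*(4*(⅙)) = (12*(2*0*1))*(⅔) = (12*0)*(⅔) = 0*(⅔) = 0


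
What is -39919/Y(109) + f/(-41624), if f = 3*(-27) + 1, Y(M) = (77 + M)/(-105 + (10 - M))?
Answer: 7061751248/161293 ≈ 43782.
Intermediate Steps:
Y(M) = (77 + M)/(-95 - M)
f = -80 (f = -81 + 1 = -80)
-39919/Y(109) + f/(-41624) = -39919*(95 + 109)/(-77 - 1*109) - 80/(-41624) = -39919*204/(-77 - 109) - 80*(-1/41624) = -39919/((1/204)*(-186)) + 10/5203 = -39919/(-31/34) + 10/5203 = -39919*(-34/31) + 10/5203 = 1357246/31 + 10/5203 = 7061751248/161293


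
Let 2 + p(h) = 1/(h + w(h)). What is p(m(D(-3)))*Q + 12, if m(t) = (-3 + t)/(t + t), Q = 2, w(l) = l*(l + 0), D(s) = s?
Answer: 9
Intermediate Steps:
w(l) = l² (w(l) = l*l = l²)
m(t) = (-3 + t)/(2*t) (m(t) = (-3 + t)/((2*t)) = (-3 + t)*(1/(2*t)) = (-3 + t)/(2*t))
p(h) = -2 + 1/(h + h²)
p(m(D(-3)))*Q + 12 = ((1 - (-3 - 3)/(-3) - 2*(-3 - 3)²/36)/((((½)*(-3 - 3)/(-3)))*(1 + (½)*(-3 - 3)/(-3))))*2 + 12 = ((1 - (-1)*(-6)/3 - 2*1²)/((((½)*(-⅓)*(-6)))*(1 + (½)*(-⅓)*(-6))))*2 + 12 = ((1 - 2*1 - 2*1²)/(1*(1 + 1)))*2 + 12 = (1*(1 - 2 - 2*1)/2)*2 + 12 = (1*(½)*(1 - 2 - 2))*2 + 12 = (1*(½)*(-3))*2 + 12 = -3/2*2 + 12 = -3 + 12 = 9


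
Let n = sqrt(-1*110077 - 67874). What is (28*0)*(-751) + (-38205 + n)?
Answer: -38205 + I*sqrt(177951) ≈ -38205.0 + 421.84*I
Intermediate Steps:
n = I*sqrt(177951) (n = sqrt(-110077 - 67874) = sqrt(-177951) = I*sqrt(177951) ≈ 421.84*I)
(28*0)*(-751) + (-38205 + n) = (28*0)*(-751) + (-38205 + I*sqrt(177951)) = 0*(-751) + (-38205 + I*sqrt(177951)) = 0 + (-38205 + I*sqrt(177951)) = -38205 + I*sqrt(177951)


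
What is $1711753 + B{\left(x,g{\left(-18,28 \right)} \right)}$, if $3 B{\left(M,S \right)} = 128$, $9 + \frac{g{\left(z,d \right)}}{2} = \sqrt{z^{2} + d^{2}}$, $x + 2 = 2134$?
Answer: $\frac{5135387}{3} \approx 1.7118 \cdot 10^{6}$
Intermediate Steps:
$x = 2132$ ($x = -2 + 2134 = 2132$)
$g{\left(z,d \right)} = -18 + 2 \sqrt{d^{2} + z^{2}}$ ($g{\left(z,d \right)} = -18 + 2 \sqrt{z^{2} + d^{2}} = -18 + 2 \sqrt{d^{2} + z^{2}}$)
$B{\left(M,S \right)} = \frac{128}{3}$ ($B{\left(M,S \right)} = \frac{1}{3} \cdot 128 = \frac{128}{3}$)
$1711753 + B{\left(x,g{\left(-18,28 \right)} \right)} = 1711753 + \frac{128}{3} = \frac{5135387}{3}$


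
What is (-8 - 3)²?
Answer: 121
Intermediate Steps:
(-8 - 3)² = (-11)² = 121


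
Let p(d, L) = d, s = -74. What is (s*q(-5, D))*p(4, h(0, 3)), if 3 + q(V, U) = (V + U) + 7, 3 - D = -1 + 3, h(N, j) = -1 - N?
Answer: 0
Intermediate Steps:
D = 1 (D = 3 - (-1 + 3) = 3 - 1*2 = 3 - 2 = 1)
q(V, U) = 4 + U + V (q(V, U) = -3 + ((V + U) + 7) = -3 + ((U + V) + 7) = -3 + (7 + U + V) = 4 + U + V)
(s*q(-5, D))*p(4, h(0, 3)) = -74*(4 + 1 - 5)*4 = -74*0*4 = 0*4 = 0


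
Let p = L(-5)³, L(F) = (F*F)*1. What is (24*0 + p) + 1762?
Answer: 17387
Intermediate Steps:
L(F) = F² (L(F) = F²*1 = F²)
p = 15625 (p = ((-5)²)³ = 25³ = 15625)
(24*0 + p) + 1762 = (24*0 + 15625) + 1762 = (0 + 15625) + 1762 = 15625 + 1762 = 17387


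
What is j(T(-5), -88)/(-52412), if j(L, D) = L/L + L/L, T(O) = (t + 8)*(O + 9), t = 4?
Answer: -1/26206 ≈ -3.8159e-5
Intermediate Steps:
T(O) = 108 + 12*O (T(O) = (4 + 8)*(O + 9) = 12*(9 + O) = 108 + 12*O)
j(L, D) = 2 (j(L, D) = 1 + 1 = 2)
j(T(-5), -88)/(-52412) = 2/(-52412) = 2*(-1/52412) = -1/26206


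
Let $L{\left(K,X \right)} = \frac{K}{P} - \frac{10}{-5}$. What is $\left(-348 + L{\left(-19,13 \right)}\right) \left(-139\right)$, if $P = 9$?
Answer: $\frac{435487}{9} \approx 48387.0$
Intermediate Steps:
$L{\left(K,X \right)} = 2 + \frac{K}{9}$ ($L{\left(K,X \right)} = \frac{K}{9} - \frac{10}{-5} = K \frac{1}{9} - -2 = \frac{K}{9} + 2 = 2 + \frac{K}{9}$)
$\left(-348 + L{\left(-19,13 \right)}\right) \left(-139\right) = \left(-348 + \left(2 + \frac{1}{9} \left(-19\right)\right)\right) \left(-139\right) = \left(-348 + \left(2 - \frac{19}{9}\right)\right) \left(-139\right) = \left(-348 - \frac{1}{9}\right) \left(-139\right) = \left(- \frac{3133}{9}\right) \left(-139\right) = \frac{435487}{9}$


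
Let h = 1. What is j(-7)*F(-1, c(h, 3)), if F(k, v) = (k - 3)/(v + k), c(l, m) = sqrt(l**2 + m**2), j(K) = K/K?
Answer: -4/9 - 4*sqrt(10)/9 ≈ -1.8499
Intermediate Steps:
j(K) = 1
F(k, v) = (-3 + k)/(k + v)
j(-7)*F(-1, c(h, 3)) = 1*((-3 - 1)/(-1 + sqrt(1**2 + 3**2))) = 1*(-4/(-1 + sqrt(1 + 9))) = 1*(-4/(-1 + sqrt(10))) = -4/(-1 + sqrt(10))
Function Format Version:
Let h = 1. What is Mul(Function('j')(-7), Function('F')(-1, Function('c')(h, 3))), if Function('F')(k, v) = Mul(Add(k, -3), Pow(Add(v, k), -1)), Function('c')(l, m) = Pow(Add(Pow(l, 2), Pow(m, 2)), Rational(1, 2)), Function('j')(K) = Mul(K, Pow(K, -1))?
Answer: Add(Rational(-4, 9), Mul(Rational(-4, 9), Pow(10, Rational(1, 2)))) ≈ -1.8499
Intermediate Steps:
Function('j')(K) = 1
Function('F')(k, v) = Mul(Pow(Add(k, v), -1), Add(-3, k)) (Function('F')(k, v) = Mul(Add(-3, k), Pow(Add(k, v), -1)) = Mul(Pow(Add(k, v), -1), Add(-3, k)))
Mul(Function('j')(-7), Function('F')(-1, Function('c')(h, 3))) = Mul(1, Mul(Pow(Add(-1, Pow(Add(Pow(1, 2), Pow(3, 2)), Rational(1, 2))), -1), Add(-3, -1))) = Mul(1, Mul(Pow(Add(-1, Pow(Add(1, 9), Rational(1, 2))), -1), -4)) = Mul(1, Mul(Pow(Add(-1, Pow(10, Rational(1, 2))), -1), -4)) = Mul(1, Mul(-4, Pow(Add(-1, Pow(10, Rational(1, 2))), -1))) = Mul(-4, Pow(Add(-1, Pow(10, Rational(1, 2))), -1))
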